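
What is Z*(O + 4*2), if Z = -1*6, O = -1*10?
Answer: 12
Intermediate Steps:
O = -10
Z = -6
Z*(O + 4*2) = -6*(-10 + 4*2) = -6*(-10 + 8) = -6*(-2) = 12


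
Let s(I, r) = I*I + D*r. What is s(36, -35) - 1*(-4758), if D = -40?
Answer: 7454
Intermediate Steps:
s(I, r) = I² - 40*r (s(I, r) = I*I - 40*r = I² - 40*r)
s(36, -35) - 1*(-4758) = (36² - 40*(-35)) - 1*(-4758) = (1296 + 1400) + 4758 = 2696 + 4758 = 7454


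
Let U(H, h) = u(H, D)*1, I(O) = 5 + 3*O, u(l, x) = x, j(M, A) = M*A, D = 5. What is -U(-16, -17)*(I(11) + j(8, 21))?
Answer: -1030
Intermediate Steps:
j(M, A) = A*M
U(H, h) = 5 (U(H, h) = 5*1 = 5)
-U(-16, -17)*(I(11) + j(8, 21)) = -5*((5 + 3*11) + 21*8) = -5*((5 + 33) + 168) = -5*(38 + 168) = -5*206 = -1*1030 = -1030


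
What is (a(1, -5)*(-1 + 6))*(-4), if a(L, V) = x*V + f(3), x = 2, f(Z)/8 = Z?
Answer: -280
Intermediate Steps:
f(Z) = 8*Z
a(L, V) = 24 + 2*V (a(L, V) = 2*V + 8*3 = 2*V + 24 = 24 + 2*V)
(a(1, -5)*(-1 + 6))*(-4) = ((24 + 2*(-5))*(-1 + 6))*(-4) = ((24 - 10)*5)*(-4) = (14*5)*(-4) = 70*(-4) = -280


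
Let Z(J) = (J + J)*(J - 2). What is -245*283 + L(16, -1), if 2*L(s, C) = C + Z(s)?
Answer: -138223/2 ≈ -69112.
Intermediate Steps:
Z(J) = 2*J*(-2 + J) (Z(J) = (2*J)*(-2 + J) = 2*J*(-2 + J))
L(s, C) = C/2 + s*(-2 + s) (L(s, C) = (C + 2*s*(-2 + s))/2 = C/2 + s*(-2 + s))
-245*283 + L(16, -1) = -245*283 + ((1/2)*(-1) + 16*(-2 + 16)) = -69335 + (-1/2 + 16*14) = -69335 + (-1/2 + 224) = -69335 + 447/2 = -138223/2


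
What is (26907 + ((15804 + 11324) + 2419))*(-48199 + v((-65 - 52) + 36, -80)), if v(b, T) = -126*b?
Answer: -2144856822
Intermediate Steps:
(26907 + ((15804 + 11324) + 2419))*(-48199 + v((-65 - 52) + 36, -80)) = (26907 + ((15804 + 11324) + 2419))*(-48199 - 126*((-65 - 52) + 36)) = (26907 + (27128 + 2419))*(-48199 - 126*(-117 + 36)) = (26907 + 29547)*(-48199 - 126*(-81)) = 56454*(-48199 + 10206) = 56454*(-37993) = -2144856822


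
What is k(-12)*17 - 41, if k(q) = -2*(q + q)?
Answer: 775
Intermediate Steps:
k(q) = -4*q
k(-12)*17 - 41 = -4*(-12)*17 - 41 = 48*17 - 41 = 816 - 41 = 775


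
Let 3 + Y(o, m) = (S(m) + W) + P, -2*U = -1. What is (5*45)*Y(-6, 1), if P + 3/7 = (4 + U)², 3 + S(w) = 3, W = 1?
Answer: 112275/28 ≈ 4009.8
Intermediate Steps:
S(w) = 0 (S(w) = -3 + 3 = 0)
U = ½ (U = -½*(-1) = ½ ≈ 0.50000)
P = 555/28 (P = -3/7 + (4 + ½)² = -3/7 + (9/2)² = -3/7 + 81/4 = 555/28 ≈ 19.821)
Y(o, m) = 499/28 (Y(o, m) = -3 + ((0 + 1) + 555/28) = -3 + (1 + 555/28) = -3 + 583/28 = 499/28)
(5*45)*Y(-6, 1) = (5*45)*(499/28) = 225*(499/28) = 112275/28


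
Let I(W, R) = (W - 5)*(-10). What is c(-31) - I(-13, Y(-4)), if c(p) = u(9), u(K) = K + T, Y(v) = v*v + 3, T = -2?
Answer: -173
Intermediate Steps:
Y(v) = 3 + v² (Y(v) = v² + 3 = 3 + v²)
I(W, R) = 50 - 10*W (I(W, R) = (-5 + W)*(-10) = 50 - 10*W)
u(K) = -2 + K (u(K) = K - 2 = -2 + K)
c(p) = 7 (c(p) = -2 + 9 = 7)
c(-31) - I(-13, Y(-4)) = 7 - (50 - 10*(-13)) = 7 - (50 + 130) = 7 - 1*180 = 7 - 180 = -173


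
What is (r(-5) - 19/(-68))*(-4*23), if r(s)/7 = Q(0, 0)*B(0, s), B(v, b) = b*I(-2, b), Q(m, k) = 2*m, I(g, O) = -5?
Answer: -437/17 ≈ -25.706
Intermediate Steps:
B(v, b) = -5*b (B(v, b) = b*(-5) = -5*b)
r(s) = 0 (r(s) = 7*((2*0)*(-5*s)) = 7*(0*(-5*s)) = 7*0 = 0)
(r(-5) - 19/(-68))*(-4*23) = (0 - 19/(-68))*(-4*23) = (0 - 19*(-1/68))*(-92) = (0 + 19/68)*(-92) = (19/68)*(-92) = -437/17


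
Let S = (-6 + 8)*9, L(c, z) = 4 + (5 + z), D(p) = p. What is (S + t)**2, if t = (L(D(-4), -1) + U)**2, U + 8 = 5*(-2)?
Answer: 13924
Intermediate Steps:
L(c, z) = 9 + z
U = -18 (U = -8 + 5*(-2) = -8 - 10 = -18)
t = 100 (t = ((9 - 1) - 18)**2 = (8 - 18)**2 = (-10)**2 = 100)
S = 18 (S = 2*9 = 18)
(S + t)**2 = (18 + 100)**2 = 118**2 = 13924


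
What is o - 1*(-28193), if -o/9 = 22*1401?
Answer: -249205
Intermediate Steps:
o = -277398 (o = -198*1401 = -9*30822 = -277398)
o - 1*(-28193) = -277398 - 1*(-28193) = -277398 + 28193 = -249205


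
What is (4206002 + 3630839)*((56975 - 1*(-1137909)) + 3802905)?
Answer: 39166877744549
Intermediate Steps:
(4206002 + 3630839)*((56975 - 1*(-1137909)) + 3802905) = 7836841*((56975 + 1137909) + 3802905) = 7836841*(1194884 + 3802905) = 7836841*4997789 = 39166877744549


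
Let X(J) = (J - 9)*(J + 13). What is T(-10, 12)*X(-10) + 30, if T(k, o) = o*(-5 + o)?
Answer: -4758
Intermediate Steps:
X(J) = (-9 + J)*(13 + J)
T(-10, 12)*X(-10) + 30 = (12*(-5 + 12))*(-117 + (-10)**2 + 4*(-10)) + 30 = (12*7)*(-117 + 100 - 40) + 30 = 84*(-57) + 30 = -4788 + 30 = -4758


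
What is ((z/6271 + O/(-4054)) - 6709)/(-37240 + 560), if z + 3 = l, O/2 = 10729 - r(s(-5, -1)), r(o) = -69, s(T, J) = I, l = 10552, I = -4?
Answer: 21331639297/116562776890 ≈ 0.18301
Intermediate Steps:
s(T, J) = -4
O = 21596 (O = 2*(10729 - 1*(-69)) = 2*(10729 + 69) = 2*10798 = 21596)
z = 10549 (z = -3 + 10552 = 10549)
((z/6271 + O/(-4054)) - 6709)/(-37240 + 560) = ((10549/6271 + 21596/(-4054)) - 6709)/(-37240 + 560) = ((10549*(1/6271) + 21596*(-1/4054)) - 6709)/(-36680) = ((10549/6271 - 10798/2027) - 6709)*(-1/36680) = (-46331435/12711317 - 6709)*(-1/36680) = -85326557188/12711317*(-1/36680) = 21331639297/116562776890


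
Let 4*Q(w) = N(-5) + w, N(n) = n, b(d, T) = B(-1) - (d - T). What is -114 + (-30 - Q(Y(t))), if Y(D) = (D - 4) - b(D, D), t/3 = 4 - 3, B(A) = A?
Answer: -571/4 ≈ -142.75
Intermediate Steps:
b(d, T) = -1 + T - d (b(d, T) = -1 - (d - T) = -1 + (T - d) = -1 + T - d)
t = 3 (t = 3*(4 - 3) = 3*1 = 3)
Y(D) = -3 + D (Y(D) = (D - 4) - (-1 + D - D) = (-4 + D) - 1*(-1) = (-4 + D) + 1 = -3 + D)
Q(w) = -5/4 + w/4 (Q(w) = (-5 + w)/4 = -5/4 + w/4)
-114 + (-30 - Q(Y(t))) = -114 + (-30 - (-5/4 + (-3 + 3)/4)) = -114 + (-30 - (-5/4 + (¼)*0)) = -114 + (-30 - (-5/4 + 0)) = -114 + (-30 - 1*(-5/4)) = -114 + (-30 + 5/4) = -114 - 115/4 = -571/4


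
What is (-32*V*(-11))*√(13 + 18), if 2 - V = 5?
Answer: -1056*√31 ≈ -5879.6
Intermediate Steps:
V = -3 (V = 2 - 1*5 = 2 - 5 = -3)
(-32*V*(-11))*√(13 + 18) = (-(-96)*(-11))*√(13 + 18) = (-32*33)*√31 = -1056*√31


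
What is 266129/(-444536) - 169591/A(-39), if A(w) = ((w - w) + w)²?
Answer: -75794086985/676139256 ≈ -112.10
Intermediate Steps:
A(w) = w² (A(w) = (0 + w)² = w²)
266129/(-444536) - 169591/A(-39) = 266129/(-444536) - 169591/((-39)²) = 266129*(-1/444536) - 169591/1521 = -266129/444536 - 169591*1/1521 = -266129/444536 - 169591/1521 = -75794086985/676139256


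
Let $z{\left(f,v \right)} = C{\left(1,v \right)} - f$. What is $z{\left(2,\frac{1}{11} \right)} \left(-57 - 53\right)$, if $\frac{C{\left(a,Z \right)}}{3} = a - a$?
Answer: $220$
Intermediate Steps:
$C{\left(a,Z \right)} = 0$ ($C{\left(a,Z \right)} = 3 \left(a - a\right) = 3 \cdot 0 = 0$)
$z{\left(f,v \right)} = - f$ ($z{\left(f,v \right)} = 0 - f = - f$)
$z{\left(2,\frac{1}{11} \right)} \left(-57 - 53\right) = \left(-1\right) 2 \left(-57 - 53\right) = \left(-2\right) \left(-110\right) = 220$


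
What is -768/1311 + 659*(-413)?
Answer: -118937235/437 ≈ -2.7217e+5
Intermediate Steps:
-768/1311 + 659*(-413) = -768*1/1311 - 272167 = -256/437 - 272167 = -118937235/437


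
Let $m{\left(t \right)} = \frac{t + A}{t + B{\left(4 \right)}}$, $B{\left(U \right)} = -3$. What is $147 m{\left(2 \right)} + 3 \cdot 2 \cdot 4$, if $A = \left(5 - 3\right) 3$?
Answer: $-1152$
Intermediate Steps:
$A = 6$ ($A = 2 \cdot 3 = 6$)
$m{\left(t \right)} = \frac{6 + t}{-3 + t}$ ($m{\left(t \right)} = \frac{t + 6}{t - 3} = \frac{6 + t}{-3 + t}$)
$147 m{\left(2 \right)} + 3 \cdot 2 \cdot 4 = 147 \frac{6 + 2}{-3 + 2} + 3 \cdot 2 \cdot 4 = 147 \frac{1}{-1} \cdot 8 + 6 \cdot 4 = 147 \left(\left(-1\right) 8\right) + 24 = 147 \left(-8\right) + 24 = -1176 + 24 = -1152$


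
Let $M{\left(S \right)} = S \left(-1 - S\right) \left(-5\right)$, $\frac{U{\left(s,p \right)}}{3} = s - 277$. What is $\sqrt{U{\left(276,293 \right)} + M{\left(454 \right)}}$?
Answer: $\sqrt{1032847} \approx 1016.3$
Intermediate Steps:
$U{\left(s,p \right)} = -831 + 3 s$ ($U{\left(s,p \right)} = 3 \left(s - 277\right) = 3 \left(-277 + s\right) = -831 + 3 s$)
$M{\left(S \right)} = - 5 S \left(-1 - S\right)$
$\sqrt{U{\left(276,293 \right)} + M{\left(454 \right)}} = \sqrt{\left(-831 + 3 \cdot 276\right) + 5 \cdot 454 \left(1 + 454\right)} = \sqrt{\left(-831 + 828\right) + 5 \cdot 454 \cdot 455} = \sqrt{-3 + 1032850} = \sqrt{1032847}$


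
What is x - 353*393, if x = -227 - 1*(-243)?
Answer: -138713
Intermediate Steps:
x = 16 (x = -227 + 243 = 16)
x - 353*393 = 16 - 353*393 = 16 - 138729 = -138713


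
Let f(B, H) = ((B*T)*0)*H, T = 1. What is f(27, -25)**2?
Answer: 0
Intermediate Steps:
f(B, H) = 0 (f(B, H) = ((B*1)*0)*H = (B*0)*H = 0*H = 0)
f(27, -25)**2 = 0**2 = 0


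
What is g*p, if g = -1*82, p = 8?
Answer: -656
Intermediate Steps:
g = -82
g*p = -82*8 = -656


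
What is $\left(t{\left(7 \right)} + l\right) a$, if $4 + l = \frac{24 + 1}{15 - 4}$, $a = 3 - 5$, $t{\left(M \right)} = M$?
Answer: $- \frac{116}{11} \approx -10.545$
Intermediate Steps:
$a = -2$
$l = - \frac{19}{11}$ ($l = -4 + \frac{24 + 1}{15 - 4} = -4 + \frac{25}{11} = - \frac{19}{11} \approx -1.7273$)
$\left(t{\left(7 \right)} + l\right) a = \left(7 - \frac{19}{11}\right) \left(-2\right) = \frac{58}{11} \left(-2\right) = - \frac{116}{11}$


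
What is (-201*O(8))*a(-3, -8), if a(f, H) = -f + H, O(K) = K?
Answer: 8040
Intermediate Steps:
a(f, H) = H - f
(-201*O(8))*a(-3, -8) = (-201*8)*(-8 - 1*(-3)) = -1608*(-8 + 3) = -1608*(-5) = 8040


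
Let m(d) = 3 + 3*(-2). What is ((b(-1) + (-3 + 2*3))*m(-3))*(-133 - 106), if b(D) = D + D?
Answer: 717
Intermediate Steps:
b(D) = 2*D
m(d) = -3 (m(d) = 3 - 6 = -3)
((b(-1) + (-3 + 2*3))*m(-3))*(-133 - 106) = ((2*(-1) + (-3 + 2*3))*(-3))*(-133 - 106) = ((-2 + (-3 + 6))*(-3))*(-239) = ((-2 + 3)*(-3))*(-239) = (1*(-3))*(-239) = -3*(-239) = 717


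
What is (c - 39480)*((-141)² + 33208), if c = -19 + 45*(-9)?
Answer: -2118463456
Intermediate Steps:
c = -424 (c = -19 - 405 = -424)
(c - 39480)*((-141)² + 33208) = (-424 - 39480)*((-141)² + 33208) = -39904*(19881 + 33208) = -39904*53089 = -2118463456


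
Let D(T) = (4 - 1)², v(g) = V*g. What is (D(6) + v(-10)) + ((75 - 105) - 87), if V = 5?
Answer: -158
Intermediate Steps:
v(g) = 5*g
D(T) = 9 (D(T) = 3² = 9)
(D(6) + v(-10)) + ((75 - 105) - 87) = (9 + 5*(-10)) + ((75 - 105) - 87) = (9 - 50) + (-30 - 87) = -41 - 117 = -158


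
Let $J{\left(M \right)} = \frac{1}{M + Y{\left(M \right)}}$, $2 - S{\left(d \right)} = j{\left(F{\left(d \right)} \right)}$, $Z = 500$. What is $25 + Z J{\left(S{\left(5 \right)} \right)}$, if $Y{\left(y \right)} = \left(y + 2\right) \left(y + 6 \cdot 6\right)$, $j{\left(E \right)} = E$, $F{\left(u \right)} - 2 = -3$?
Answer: $\frac{2725}{99} \approx 27.525$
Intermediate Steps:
$F{\left(u \right)} = -1$ ($F{\left(u \right)} = 2 - 3 = -1$)
$S{\left(d \right)} = 3$ ($S{\left(d \right)} = 2 - -1 = 2 + 1 = 3$)
$Y{\left(y \right)} = \left(2 + y\right) \left(36 + y\right)$ ($Y{\left(y \right)} = \left(2 + y\right) \left(y + 36\right) = \left(2 + y\right) \left(36 + y\right)$)
$J{\left(M \right)} = \frac{1}{72 + M^{2} + 39 M}$ ($J{\left(M \right)} = \frac{1}{M + \left(72 + M^{2} + 38 M\right)} = \frac{1}{72 + M^{2} + 39 M}$)
$25 + Z J{\left(S{\left(5 \right)} \right)} = 25 + \frac{500}{72 + 3^{2} + 39 \cdot 3} = 25 + \frac{500}{72 + 9 + 117} = 25 + \frac{500}{198} = 25 + 500 \cdot \frac{1}{198} = 25 + \frac{250}{99} = \frac{2725}{99}$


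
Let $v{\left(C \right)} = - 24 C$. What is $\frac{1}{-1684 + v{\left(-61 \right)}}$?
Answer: $- \frac{1}{220} \approx -0.0045455$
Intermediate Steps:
$\frac{1}{-1684 + v{\left(-61 \right)}} = \frac{1}{-1684 - -1464} = \frac{1}{-1684 + 1464} = \frac{1}{-220} = - \frac{1}{220}$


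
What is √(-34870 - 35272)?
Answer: I*√70142 ≈ 264.84*I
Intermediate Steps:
√(-34870 - 35272) = √(-70142) = I*√70142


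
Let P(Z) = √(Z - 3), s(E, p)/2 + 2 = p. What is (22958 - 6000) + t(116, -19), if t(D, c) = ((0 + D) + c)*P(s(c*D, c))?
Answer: 16958 + 291*I*√5 ≈ 16958.0 + 650.7*I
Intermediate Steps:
s(E, p) = -4 + 2*p
P(Z) = √(-3 + Z)
t(D, c) = √(-7 + 2*c)*(D + c) (t(D, c) = ((0 + D) + c)*√(-3 + (-4 + 2*c)) = (D + c)*√(-7 + 2*c) = √(-7 + 2*c)*(D + c))
(22958 - 6000) + t(116, -19) = (22958 - 6000) + √(-7 + 2*(-19))*(116 - 19) = 16958 + √(-7 - 38)*97 = 16958 + √(-45)*97 = 16958 + (3*I*√5)*97 = 16958 + 291*I*√5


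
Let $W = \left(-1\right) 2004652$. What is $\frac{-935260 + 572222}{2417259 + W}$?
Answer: $- \frac{27926}{31739} \approx -0.87986$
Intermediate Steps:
$W = -2004652$
$\frac{-935260 + 572222}{2417259 + W} = \frac{-935260 + 572222}{2417259 - 2004652} = - \frac{363038}{412607} = \left(-363038\right) \frac{1}{412607} = - \frac{27926}{31739}$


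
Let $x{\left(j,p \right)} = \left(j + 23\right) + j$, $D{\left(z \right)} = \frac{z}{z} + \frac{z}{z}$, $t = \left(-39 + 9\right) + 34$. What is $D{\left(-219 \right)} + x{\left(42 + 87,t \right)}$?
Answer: $283$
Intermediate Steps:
$t = 4$ ($t = -30 + 34 = 4$)
$D{\left(z \right)} = 2$ ($D{\left(z \right)} = 1 + 1 = 2$)
$x{\left(j,p \right)} = 23 + 2 j$ ($x{\left(j,p \right)} = \left(23 + j\right) + j = 23 + 2 j$)
$D{\left(-219 \right)} + x{\left(42 + 87,t \right)} = 2 + \left(23 + 2 \left(42 + 87\right)\right) = 2 + \left(23 + 2 \cdot 129\right) = 2 + \left(23 + 258\right) = 2 + 281 = 283$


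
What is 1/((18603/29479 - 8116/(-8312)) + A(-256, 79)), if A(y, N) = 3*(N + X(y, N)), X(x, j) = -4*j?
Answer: -61257362/43455514457 ≈ -0.0014097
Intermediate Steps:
A(y, N) = -9*N (A(y, N) = 3*(N - 4*N) = 3*(-3*N) = -9*N)
1/((18603/29479 - 8116/(-8312)) + A(-256, 79)) = 1/((18603/29479 - 8116/(-8312)) - 9*79) = 1/((18603*(1/29479) - 8116*(-1/8312)) - 711) = 1/((18603/29479 + 2029/2078) - 711) = 1/(98469925/61257362 - 711) = 1/(-43455514457/61257362) = -61257362/43455514457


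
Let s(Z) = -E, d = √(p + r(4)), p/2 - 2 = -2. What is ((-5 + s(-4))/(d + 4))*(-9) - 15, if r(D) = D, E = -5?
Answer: -15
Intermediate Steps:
p = 0 (p = 4 + 2*(-2) = 4 - 4 = 0)
d = 2 (d = √(0 + 4) = √4 = 2)
s(Z) = 5 (s(Z) = -1*(-5) = 5)
((-5 + s(-4))/(d + 4))*(-9) - 15 = ((-5 + 5)/(2 + 4))*(-9) - 15 = (0/6)*(-9) - 15 = (0*(⅙))*(-9) - 15 = 0*(-9) - 15 = 0 - 15 = -15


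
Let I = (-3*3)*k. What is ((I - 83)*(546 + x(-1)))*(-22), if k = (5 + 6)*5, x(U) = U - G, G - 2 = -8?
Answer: 7006516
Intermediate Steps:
G = -6 (G = 2 - 8 = -6)
x(U) = 6 + U (x(U) = U - 1*(-6) = U + 6 = 6 + U)
k = 55 (k = 11*5 = 55)
I = -495 (I = -3*3*55 = -9*55 = -495)
((I - 83)*(546 + x(-1)))*(-22) = ((-495 - 83)*(546 + (6 - 1)))*(-22) = -578*(546 + 5)*(-22) = -578*551*(-22) = -318478*(-22) = 7006516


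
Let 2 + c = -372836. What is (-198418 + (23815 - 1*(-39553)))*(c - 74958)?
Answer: 60474849800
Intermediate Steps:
c = -372838 (c = -2 - 372836 = -372838)
(-198418 + (23815 - 1*(-39553)))*(c - 74958) = (-198418 + (23815 - 1*(-39553)))*(-372838 - 74958) = (-198418 + (23815 + 39553))*(-447796) = (-198418 + 63368)*(-447796) = -135050*(-447796) = 60474849800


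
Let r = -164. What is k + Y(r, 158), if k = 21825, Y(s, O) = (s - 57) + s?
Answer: 21440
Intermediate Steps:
Y(s, O) = -57 + 2*s (Y(s, O) = (-57 + s) + s = -57 + 2*s)
k + Y(r, 158) = 21825 + (-57 + 2*(-164)) = 21825 + (-57 - 328) = 21825 - 385 = 21440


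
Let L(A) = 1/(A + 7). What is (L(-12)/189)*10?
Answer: -2/189 ≈ -0.010582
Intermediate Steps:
L(A) = 1/(7 + A)
(L(-12)/189)*10 = (1/((7 - 12)*189))*10 = ((1/189)/(-5))*10 = -⅕*1/189*10 = -1/945*10 = -2/189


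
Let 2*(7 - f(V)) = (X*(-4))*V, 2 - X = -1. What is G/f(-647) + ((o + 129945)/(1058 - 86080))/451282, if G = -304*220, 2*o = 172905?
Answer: 1026444429337283/59471792216200 ≈ 17.259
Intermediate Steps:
o = 172905/2 (o = (½)*172905 = 172905/2 ≈ 86453.)
X = 3 (X = 2 - 1*(-1) = 2 + 1 = 3)
G = -66880
f(V) = 7 + 6*V (f(V) = 7 - 3*(-4)*V/2 = 7 - (-6)*V = 7 + 6*V)
G/f(-647) + ((o + 129945)/(1058 - 86080))/451282 = -66880/(7 + 6*(-647)) + ((172905/2 + 129945)/(1058 - 86080))/451282 = -66880/(7 - 3882) + ((432795/2)/(-85022))*(1/451282) = -66880/(-3875) + ((432795/2)*(-1/85022))*(1/451282) = -66880*(-1/3875) - 432795/170044*1/451282 = 13376/775 - 432795/76737796408 = 1026444429337283/59471792216200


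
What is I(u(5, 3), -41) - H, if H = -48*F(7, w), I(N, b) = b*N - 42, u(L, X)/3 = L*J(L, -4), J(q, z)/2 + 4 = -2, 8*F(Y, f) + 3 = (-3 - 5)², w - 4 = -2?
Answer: 7704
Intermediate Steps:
w = 2 (w = 4 - 2 = 2)
F(Y, f) = 61/8 (F(Y, f) = -3/8 + (-3 - 5)²/8 = -3/8 + (⅛)*(-8)² = -3/8 + (⅛)*64 = -3/8 + 8 = 61/8)
J(q, z) = -12 (J(q, z) = -8 + 2*(-2) = -8 - 4 = -12)
u(L, X) = -36*L (u(L, X) = 3*(L*(-12)) = 3*(-12*L) = -36*L)
I(N, b) = -42 + N*b (I(N, b) = N*b - 42 = -42 + N*b)
H = -366 (H = -48*61/8 = -366)
I(u(5, 3), -41) - H = (-42 - 36*5*(-41)) - 1*(-366) = (-42 - 180*(-41)) + 366 = (-42 + 7380) + 366 = 7338 + 366 = 7704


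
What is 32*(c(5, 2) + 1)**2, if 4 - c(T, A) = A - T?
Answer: 2048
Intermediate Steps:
c(T, A) = 4 + T - A (c(T, A) = 4 - (A - T) = 4 + (T - A) = 4 + T - A)
32*(c(5, 2) + 1)**2 = 32*((4 + 5 - 1*2) + 1)**2 = 32*((4 + 5 - 2) + 1)**2 = 32*(7 + 1)**2 = 32*8**2 = 32*64 = 2048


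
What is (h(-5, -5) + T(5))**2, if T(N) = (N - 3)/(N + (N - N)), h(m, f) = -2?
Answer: 64/25 ≈ 2.5600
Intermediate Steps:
T(N) = (-3 + N)/N (T(N) = (-3 + N)/(N + 0) = (-3 + N)/N)
(h(-5, -5) + T(5))**2 = (-2 + (-3 + 5)/5)**2 = (-2 + (1/5)*2)**2 = (-2 + 2/5)**2 = (-8/5)**2 = 64/25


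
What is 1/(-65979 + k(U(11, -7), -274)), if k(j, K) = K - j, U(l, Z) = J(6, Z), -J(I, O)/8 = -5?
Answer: -1/66293 ≈ -1.5085e-5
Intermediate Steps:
J(I, O) = 40 (J(I, O) = -8*(-5) = 40)
U(l, Z) = 40
1/(-65979 + k(U(11, -7), -274)) = 1/(-65979 + (-274 - 1*40)) = 1/(-65979 + (-274 - 40)) = 1/(-65979 - 314) = 1/(-66293) = -1/66293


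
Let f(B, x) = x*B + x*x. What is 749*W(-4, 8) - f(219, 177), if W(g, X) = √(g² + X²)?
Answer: -70092 + 2996*√5 ≈ -63393.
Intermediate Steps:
W(g, X) = √(X² + g²)
f(B, x) = x² + B*x (f(B, x) = B*x + x² = x² + B*x)
749*W(-4, 8) - f(219, 177) = 749*√(8² + (-4)²) - 177*(219 + 177) = 749*√(64 + 16) - 177*396 = 749*√80 - 1*70092 = 749*(4*√5) - 70092 = 2996*√5 - 70092 = -70092 + 2996*√5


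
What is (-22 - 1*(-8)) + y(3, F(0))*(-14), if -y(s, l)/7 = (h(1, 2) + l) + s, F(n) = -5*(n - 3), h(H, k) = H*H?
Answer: 1848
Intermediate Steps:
h(H, k) = H²
F(n) = 15 - 5*n (F(n) = -5*(-3 + n) = 15 - 5*n)
y(s, l) = -7 - 7*l - 7*s (y(s, l) = -7*((1² + l) + s) = -7*((1 + l) + s) = -7*(1 + l + s) = -7 - 7*l - 7*s)
(-22 - 1*(-8)) + y(3, F(0))*(-14) = (-22 - 1*(-8)) + (-7 - 7*(15 - 5*0) - 7*3)*(-14) = (-22 + 8) + (-7 - 7*(15 + 0) - 21)*(-14) = -14 + (-7 - 7*15 - 21)*(-14) = -14 + (-7 - 105 - 21)*(-14) = -14 - 133*(-14) = -14 + 1862 = 1848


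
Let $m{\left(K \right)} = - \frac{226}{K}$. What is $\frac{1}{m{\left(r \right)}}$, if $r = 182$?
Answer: $- \frac{91}{113} \approx -0.80531$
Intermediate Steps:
$\frac{1}{m{\left(r \right)}} = \frac{1}{\left(-226\right) \frac{1}{182}} = \frac{1}{- \frac{113}{91}} = - \frac{91}{113}$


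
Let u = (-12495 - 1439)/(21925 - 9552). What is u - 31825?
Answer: -393784659/12373 ≈ -31826.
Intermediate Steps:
u = -13934/12373 ≈ -1.1262
u - 31825 = -13934/12373 - 31825 = -393784659/12373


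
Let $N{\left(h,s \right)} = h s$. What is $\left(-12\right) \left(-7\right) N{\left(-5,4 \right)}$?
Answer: $-1680$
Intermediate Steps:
$\left(-12\right) \left(-7\right) N{\left(-5,4 \right)} = \left(-12\right) \left(-7\right) \left(\left(-5\right) 4\right) = 84 \left(-20\right) = -1680$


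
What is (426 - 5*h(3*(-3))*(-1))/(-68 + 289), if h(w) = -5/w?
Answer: 227/117 ≈ 1.9402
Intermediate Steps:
(426 - 5*h(3*(-3))*(-1))/(-68 + 289) = (426 - (-25)/(3*(-3))*(-1))/(-68 + 289) = (426 - (-25)/(-9)*(-1))/221 = (426 - (-25)*(-1)/9*(-1))*(1/221) = (426 - 5*5/9*(-1))*(1/221) = (426 - 25/9*(-1))*(1/221) = (426 + 25/9)*(1/221) = (3859/9)*(1/221) = 227/117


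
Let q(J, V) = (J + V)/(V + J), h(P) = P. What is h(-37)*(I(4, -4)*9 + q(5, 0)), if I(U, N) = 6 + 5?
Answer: -3700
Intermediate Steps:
I(U, N) = 11
q(J, V) = 1 (q(J, V) = (J + V)/(J + V) = 1)
h(-37)*(I(4, -4)*9 + q(5, 0)) = -37*(11*9 + 1) = -37*(99 + 1) = -37*100 = -3700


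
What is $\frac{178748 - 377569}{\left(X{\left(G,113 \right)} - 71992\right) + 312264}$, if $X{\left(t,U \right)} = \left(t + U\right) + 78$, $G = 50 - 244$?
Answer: $- \frac{198821}{240269} \approx -0.82749$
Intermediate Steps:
$G = -194$
$X{\left(t,U \right)} = 78 + U + t$ ($X{\left(t,U \right)} = \left(U + t\right) + 78 = 78 + U + t$)
$\frac{178748 - 377569}{\left(X{\left(G,113 \right)} - 71992\right) + 312264} = \frac{178748 - 377569}{\left(\left(78 + 113 - 194\right) - 71992\right) + 312264} = - \frac{198821}{\left(-3 - 71992\right) + 312264} = - \frac{198821}{-71995 + 312264} = - \frac{198821}{240269}$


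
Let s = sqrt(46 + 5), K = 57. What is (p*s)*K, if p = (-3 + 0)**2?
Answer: 513*sqrt(51) ≈ 3663.6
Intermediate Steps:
p = 9 (p = (-3)**2 = 9)
s = sqrt(51) ≈ 7.1414
(p*s)*K = (9*sqrt(51))*57 = 513*sqrt(51)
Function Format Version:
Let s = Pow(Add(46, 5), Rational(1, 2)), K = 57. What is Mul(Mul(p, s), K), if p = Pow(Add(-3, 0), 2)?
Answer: Mul(513, Pow(51, Rational(1, 2))) ≈ 3663.6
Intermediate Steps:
p = 9 (p = Pow(-3, 2) = 9)
s = Pow(51, Rational(1, 2)) ≈ 7.1414
Mul(Mul(p, s), K) = Mul(Mul(9, Pow(51, Rational(1, 2))), 57) = Mul(513, Pow(51, Rational(1, 2)))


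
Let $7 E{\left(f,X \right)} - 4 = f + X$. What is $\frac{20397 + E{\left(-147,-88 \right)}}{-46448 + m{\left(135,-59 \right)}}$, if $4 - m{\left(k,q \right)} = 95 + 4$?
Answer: $- \frac{20364}{46543} \approx -0.43753$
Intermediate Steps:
$E{\left(f,X \right)} = \frac{4}{7} + \frac{X}{7} + \frac{f}{7}$ ($E{\left(f,X \right)} = \frac{4}{7} + \frac{f + X}{7} = \frac{4}{7} + \frac{X + f}{7} = \frac{4}{7} + \left(\frac{X}{7} + \frac{f}{7}\right) = \frac{4}{7} + \frac{X}{7} + \frac{f}{7}$)
$m{\left(k,q \right)} = -95$ ($m{\left(k,q \right)} = 4 - \left(95 + 4\right) = 4 - 99 = -95$)
$\frac{20397 + E{\left(-147,-88 \right)}}{-46448 + m{\left(135,-59 \right)}} = \frac{20397 + \left(\frac{4}{7} + \frac{1}{7} \left(-88\right) + \frac{1}{7} \left(-147\right)\right)}{-46448 - 95} = \frac{20397 - 33}{-46543} = \left(20397 - 33\right) \left(- \frac{1}{46543}\right) = 20364 \left(- \frac{1}{46543}\right) = - \frac{20364}{46543}$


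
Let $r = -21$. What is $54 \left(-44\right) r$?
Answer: $49896$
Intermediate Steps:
$54 \left(-44\right) r = 54 \left(-44\right) \left(-21\right) = \left(-2376\right) \left(-21\right) = 49896$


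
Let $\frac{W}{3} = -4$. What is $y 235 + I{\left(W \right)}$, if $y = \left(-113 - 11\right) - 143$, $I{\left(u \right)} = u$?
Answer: $-62757$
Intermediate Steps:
$W = -12$ ($W = 3 \left(-4\right) = -12$)
$y = -267$ ($y = -124 - 143 = -267$)
$y 235 + I{\left(W \right)} = \left(-267\right) 235 - 12 = -62745 - 12 = -62757$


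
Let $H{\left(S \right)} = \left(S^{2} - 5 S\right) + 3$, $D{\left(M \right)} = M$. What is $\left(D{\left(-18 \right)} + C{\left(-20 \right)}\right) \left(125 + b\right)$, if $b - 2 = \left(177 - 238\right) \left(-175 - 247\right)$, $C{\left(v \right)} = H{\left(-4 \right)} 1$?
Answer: $543249$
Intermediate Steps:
$H{\left(S \right)} = 3 + S^{2} - 5 S$
$C{\left(v \right)} = 39$ ($C{\left(v \right)} = \left(3 + \left(-4\right)^{2} - -20\right) 1 = \left(3 + 16 + 20\right) 1 = 39 \cdot 1 = 39$)
$b = 25744$ ($b = 2 + \left(177 - 238\right) \left(-175 - 247\right) = 2 - -25742 = 2 + 25742 = 25744$)
$\left(D{\left(-18 \right)} + C{\left(-20 \right)}\right) \left(125 + b\right) = \left(-18 + 39\right) \left(125 + 25744\right) = 21 \cdot 25869 = 543249$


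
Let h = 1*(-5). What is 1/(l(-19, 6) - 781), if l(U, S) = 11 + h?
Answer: -1/775 ≈ -0.0012903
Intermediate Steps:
h = -5
l(U, S) = 6 (l(U, S) = 11 - 5 = 6)
1/(l(-19, 6) - 781) = 1/(6 - 781) = 1/(-775) = -1/775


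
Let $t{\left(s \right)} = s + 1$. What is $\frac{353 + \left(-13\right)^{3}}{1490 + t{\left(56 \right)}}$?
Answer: $- \frac{1844}{1547} \approx -1.192$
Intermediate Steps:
$t{\left(s \right)} = 1 + s$
$\frac{353 + \left(-13\right)^{3}}{1490 + t{\left(56 \right)}} = \frac{353 + \left(-13\right)^{3}}{1490 + \left(1 + 56\right)} = \frac{353 - 2197}{1490 + 57} = - \frac{1844}{1547}$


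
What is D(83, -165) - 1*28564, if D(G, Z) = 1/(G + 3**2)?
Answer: -2627887/92 ≈ -28564.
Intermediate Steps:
D(G, Z) = 1/(9 + G) (D(G, Z) = 1/(G + 9) = 1/(9 + G))
D(83, -165) - 1*28564 = 1/(9 + 83) - 1*28564 = 1/92 - 28564 = -2627887/92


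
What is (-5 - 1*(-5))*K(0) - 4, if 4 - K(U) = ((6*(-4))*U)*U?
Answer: -4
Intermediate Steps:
K(U) = 4 + 24*U**2 (K(U) = 4 - (6*(-4))*U*U = 4 - (-24*U)*U = 4 - (-24)*U**2 = 4 + 24*U**2)
(-5 - 1*(-5))*K(0) - 4 = (-5 - 1*(-5))*(4 + 24*0**2) - 4 = (-5 + 5)*(4 + 24*0) - 4 = 0*(4 + 0) - 4 = 0*4 - 4 = 0 - 4 = -4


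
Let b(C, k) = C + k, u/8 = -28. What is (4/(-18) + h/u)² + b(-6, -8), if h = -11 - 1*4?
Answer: -56801615/4064256 ≈ -13.976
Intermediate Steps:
u = -224 (u = 8*(-28) = -224)
h = -15 (h = -11 - 4 = -15)
(4/(-18) + h/u)² + b(-6, -8) = (4/(-18) - 15/(-224))² + (-6 - 8) = (4*(-1/18) - 15*(-1/224))² - 14 = (-2/9 + 15/224)² - 14 = (-313/2016)² - 14 = 97969/4064256 - 14 = -56801615/4064256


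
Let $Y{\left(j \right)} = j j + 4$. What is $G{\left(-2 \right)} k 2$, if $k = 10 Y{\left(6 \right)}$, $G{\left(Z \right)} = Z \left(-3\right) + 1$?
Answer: $5600$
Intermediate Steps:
$Y{\left(j \right)} = 4 + j^{2}$ ($Y{\left(j \right)} = j^{2} + 4 = 4 + j^{2}$)
$G{\left(Z \right)} = 1 - 3 Z$ ($G{\left(Z \right)} = - 3 Z + 1 = 1 - 3 Z$)
$k = 400$ ($k = 10 \left(4 + 6^{2}\right) = 10 \left(4 + 36\right) = 10 \cdot 40 = 400$)
$G{\left(-2 \right)} k 2 = \left(1 - -6\right) 400 \cdot 2 = \left(1 + 6\right) 400 \cdot 2 = 7 \cdot 400 \cdot 2 = 2800 \cdot 2 = 5600$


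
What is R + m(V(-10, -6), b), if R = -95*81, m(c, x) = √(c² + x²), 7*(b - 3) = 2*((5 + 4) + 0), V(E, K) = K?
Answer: -7695 + 3*√365/7 ≈ -7686.8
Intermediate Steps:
b = 39/7 (b = 3 + (2*((5 + 4) + 0))/7 = 3 + (2*(9 + 0))/7 = 3 + (2*9)/7 = 3 + (⅐)*18 = 3 + 18/7 = 39/7 ≈ 5.5714)
R = -7695
R + m(V(-10, -6), b) = -7695 + √((-6)² + (39/7)²) = -7695 + √(36 + 1521/49) = -7695 + √(3285/49) = -7695 + 3*√365/7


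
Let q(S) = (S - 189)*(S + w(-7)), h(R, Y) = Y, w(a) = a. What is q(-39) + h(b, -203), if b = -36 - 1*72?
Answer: 10285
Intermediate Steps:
b = -108 (b = -36 - 72 = -108)
q(S) = (-189 + S)*(-7 + S) (q(S) = (S - 189)*(S - 7) = (-189 + S)*(-7 + S))
q(-39) + h(b, -203) = (1323 + (-39)² - 196*(-39)) - 203 = (1323 + 1521 + 7644) - 203 = 10488 - 203 = 10285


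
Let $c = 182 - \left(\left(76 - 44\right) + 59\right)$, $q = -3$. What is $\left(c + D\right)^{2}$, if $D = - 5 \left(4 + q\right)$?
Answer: $7396$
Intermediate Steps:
$c = 91$ ($c = 182 - \left(32 + 59\right) = 182 - 91 = 91$)
$D = -5$ ($D = - 5 \left(4 - 3\right) = \left(-5\right) 1 = -5$)
$\left(c + D\right)^{2} = \left(91 - 5\right)^{2} = 86^{2} = 7396$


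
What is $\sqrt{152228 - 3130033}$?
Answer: $i \sqrt{2977805} \approx 1725.6 i$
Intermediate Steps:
$\sqrt{152228 - 3130033} = \sqrt{-2977805} = i \sqrt{2977805}$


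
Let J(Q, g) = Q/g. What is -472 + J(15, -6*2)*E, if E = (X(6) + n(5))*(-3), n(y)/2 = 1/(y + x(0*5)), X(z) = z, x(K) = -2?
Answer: -447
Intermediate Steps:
n(y) = 2/(-2 + y) (n(y) = 2/(y - 2) = 2/(-2 + y))
E = -20 (E = (6 + 2/(-2 + 5))*(-3) = (6 + 2/3)*(-3) = (6 + 2*(⅓))*(-3) = (6 + ⅔)*(-3) = (20/3)*(-3) = -20)
-472 + J(15, -6*2)*E = -472 + (15/((-6*2)))*(-20) = -472 + (15/(-12))*(-20) = -472 + (15*(-1/12))*(-20) = -472 - 5/4*(-20) = -472 + 25 = -447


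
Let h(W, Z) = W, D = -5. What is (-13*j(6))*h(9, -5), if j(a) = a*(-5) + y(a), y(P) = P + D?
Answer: 3393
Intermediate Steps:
y(P) = -5 + P (y(P) = P - 5 = -5 + P)
j(a) = -5 - 4*a (j(a) = a*(-5) + (-5 + a) = -5*a + (-5 + a) = -5 - 4*a)
(-13*j(6))*h(9, -5) = -13*(-5 - 4*6)*9 = -13*(-5 - 24)*9 = -13*(-29)*9 = 377*9 = 3393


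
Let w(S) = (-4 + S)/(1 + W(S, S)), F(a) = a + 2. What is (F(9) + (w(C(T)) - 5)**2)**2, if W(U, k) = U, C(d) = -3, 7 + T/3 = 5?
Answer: 2809/16 ≈ 175.56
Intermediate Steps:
T = -6 (T = -21 + 3*5 = -21 + 15 = -6)
F(a) = 2 + a
w(S) = (-4 + S)/(1 + S)
(F(9) + (w(C(T)) - 5)**2)**2 = ((2 + 9) + ((-4 - 3)/(1 - 3) - 5)**2)**2 = (11 + (-7/(-2) - 5)**2)**2 = (11 + (-1/2*(-7) - 5)**2)**2 = (11 + (7/2 - 5)**2)**2 = (11 + (-3/2)**2)**2 = (11 + 9/4)**2 = (53/4)**2 = 2809/16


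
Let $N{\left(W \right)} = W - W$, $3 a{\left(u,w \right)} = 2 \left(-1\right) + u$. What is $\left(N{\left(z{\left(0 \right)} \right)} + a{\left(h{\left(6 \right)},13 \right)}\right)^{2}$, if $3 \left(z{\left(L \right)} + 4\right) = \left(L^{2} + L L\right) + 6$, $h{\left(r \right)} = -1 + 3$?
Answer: $0$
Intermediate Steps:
$h{\left(r \right)} = 2$
$a{\left(u,w \right)} = - \frac{2}{3} + \frac{u}{3}$ ($a{\left(u,w \right)} = \frac{2 \left(-1\right) + u}{3} = \frac{-2 + u}{3} = - \frac{2}{3} + \frac{u}{3}$)
$z{\left(L \right)} = -2 + \frac{2 L^{2}}{3}$ ($z{\left(L \right)} = -4 + \frac{\left(L^{2} + L L\right) + 6}{3} = -4 + \frac{\left(L^{2} + L^{2}\right) + 6}{3} = -4 + \frac{2 L^{2} + 6}{3} = -4 + \frac{6 + 2 L^{2}}{3} = -4 + \left(2 + \frac{2 L^{2}}{3}\right) = -2 + \frac{2 L^{2}}{3}$)
$N{\left(W \right)} = 0$
$\left(N{\left(z{\left(0 \right)} \right)} + a{\left(h{\left(6 \right)},13 \right)}\right)^{2} = \left(0 + \left(- \frac{2}{3} + \frac{1}{3} \cdot 2\right)\right)^{2} = \left(0 + \left(- \frac{2}{3} + \frac{2}{3}\right)\right)^{2} = \left(0 + 0\right)^{2} = 0^{2} = 0$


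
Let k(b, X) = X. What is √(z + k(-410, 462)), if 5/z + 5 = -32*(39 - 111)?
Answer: √20180717/209 ≈ 21.494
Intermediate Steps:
z = 5/2299 (z = 5/(-5 - 32*(39 - 111)) = 5/(-5 - 32*(-72)) = 5/(-5 + 2304) = 5/2299 ≈ 0.0021749)
√(z + k(-410, 462)) = √(5/2299 + 462) = √(1062143/2299) = √20180717/209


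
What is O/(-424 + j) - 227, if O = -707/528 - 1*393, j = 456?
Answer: -4043603/16896 ≈ -239.32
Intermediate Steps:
O = -208211/528 (O = -707*1/528 - 393 = -707/528 - 393 = -208211/528 ≈ -394.34)
O/(-424 + j) - 227 = -208211/(528*(-424 + 456)) - 227 = -208211/528/32 - 227 = -208211/528*1/32 - 227 = -208211/16896 - 227 = -4043603/16896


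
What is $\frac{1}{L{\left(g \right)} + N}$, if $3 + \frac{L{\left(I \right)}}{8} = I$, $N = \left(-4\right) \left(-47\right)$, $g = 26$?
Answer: $\frac{1}{372} \approx 0.0026882$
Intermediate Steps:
$N = 188$
$L{\left(I \right)} = -24 + 8 I$
$\frac{1}{L{\left(g \right)} + N} = \frac{1}{\left(-24 + 8 \cdot 26\right) + 188} = \frac{1}{\left(-24 + 208\right) + 188} = \frac{1}{184 + 188} = \frac{1}{372}$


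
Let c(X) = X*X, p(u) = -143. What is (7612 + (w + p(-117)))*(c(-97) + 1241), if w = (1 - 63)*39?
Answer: 53793150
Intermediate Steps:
w = -2418 (w = -62*39 = -2418)
c(X) = X²
(7612 + (w + p(-117)))*(c(-97) + 1241) = (7612 + (-2418 - 143))*((-97)² + 1241) = (7612 - 2561)*(9409 + 1241) = 5051*10650 = 53793150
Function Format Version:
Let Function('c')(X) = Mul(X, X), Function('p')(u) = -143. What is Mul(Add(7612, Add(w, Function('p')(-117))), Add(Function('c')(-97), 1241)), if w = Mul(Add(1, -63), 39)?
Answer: 53793150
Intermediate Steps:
w = -2418 (w = Mul(-62, 39) = -2418)
Function('c')(X) = Pow(X, 2)
Mul(Add(7612, Add(w, Function('p')(-117))), Add(Function('c')(-97), 1241)) = Mul(Add(7612, Add(-2418, -143)), Add(Pow(-97, 2), 1241)) = Mul(Add(7612, -2561), Add(9409, 1241)) = Mul(5051, 10650) = 53793150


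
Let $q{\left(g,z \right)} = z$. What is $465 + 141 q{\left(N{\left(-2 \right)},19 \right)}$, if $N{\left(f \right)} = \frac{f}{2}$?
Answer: $3144$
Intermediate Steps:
$N{\left(f \right)} = \frac{f}{2}$ ($N{\left(f \right)} = f \frac{1}{2} = \frac{f}{2}$)
$465 + 141 q{\left(N{\left(-2 \right)},19 \right)} = 465 + 141 \cdot 19 = 465 + 2679 = 3144$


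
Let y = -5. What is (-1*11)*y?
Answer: 55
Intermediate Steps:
(-1*11)*y = -1*11*(-5) = -11*(-5) = 55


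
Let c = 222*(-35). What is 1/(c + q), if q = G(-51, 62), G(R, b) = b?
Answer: -1/7708 ≈ -0.00012974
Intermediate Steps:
q = 62
c = -7770
1/(c + q) = 1/(-7770 + 62) = 1/(-7708) = -1/7708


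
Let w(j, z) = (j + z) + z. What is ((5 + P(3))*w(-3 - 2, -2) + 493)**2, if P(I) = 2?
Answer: 184900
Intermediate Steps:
w(j, z) = j + 2*z
((5 + P(3))*w(-3 - 2, -2) + 493)**2 = ((5 + 2)*((-3 - 2) + 2*(-2)) + 493)**2 = (7*(-5 - 4) + 493)**2 = (7*(-9) + 493)**2 = (-63 + 493)**2 = 430**2 = 184900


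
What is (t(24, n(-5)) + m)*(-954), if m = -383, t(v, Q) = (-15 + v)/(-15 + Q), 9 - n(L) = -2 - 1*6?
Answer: 361089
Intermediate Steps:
n(L) = 17 (n(L) = 9 - (-2 - 1*6) = 9 - (-2 - 6) = 9 - 1*(-8) = 9 + 8 = 17)
t(v, Q) = (-15 + v)/(-15 + Q)
(t(24, n(-5)) + m)*(-954) = ((-15 + 24)/(-15 + 17) - 383)*(-954) = (9/2 - 383)*(-954) = -757/2*(-954) = 361089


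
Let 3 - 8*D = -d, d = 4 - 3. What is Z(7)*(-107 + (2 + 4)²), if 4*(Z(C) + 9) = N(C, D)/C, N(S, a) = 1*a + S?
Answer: 34719/56 ≈ 619.98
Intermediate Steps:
d = 1
D = ½ (D = 3/8 - (-1)/8 = 3/8 - ⅛*(-1) = 3/8 + ⅛ = ½ ≈ 0.50000)
N(S, a) = S + a (N(S, a) = a + S = S + a)
Z(C) = -9 + (½ + C)/(4*C) (Z(C) = -9 + ((C + ½)/C)/4 = -9 + ((½ + C)/C)/4 = -9 + (½ + C)/(4*C))
Z(7)*(-107 + (2 + 4)²) = ((⅛)*(1 - 70*7)/7)*(-107 + (2 + 4)²) = ((⅛)*(⅐)*(1 - 490))*(-107 + 6²) = ((⅛)*(⅐)*(-489))*(-107 + 36) = -489/56*(-71) = 34719/56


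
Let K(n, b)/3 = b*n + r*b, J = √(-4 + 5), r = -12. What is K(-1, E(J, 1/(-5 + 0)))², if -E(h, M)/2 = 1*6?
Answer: 219024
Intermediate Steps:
J = 1 (J = √1 = 1)
E(h, M) = -12 (E(h, M) = -2*6 = -12)
K(n, b) = -36*b + 3*b*n (K(n, b) = 3*(b*n - 12*b) = 3*(-12*b + b*n) = -36*b + 3*b*n)
K(-1, E(J, 1/(-5 + 0)))² = (3*(-12)*(-12 - 1))² = (3*(-12)*(-13))² = 468² = 219024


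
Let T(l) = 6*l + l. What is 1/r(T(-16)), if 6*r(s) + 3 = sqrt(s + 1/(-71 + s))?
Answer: -1647/11072 - 3*I*sqrt(3750951)/11072 ≈ -0.14875 - 0.52477*I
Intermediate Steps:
T(l) = 7*l
r(s) = -1/2 + sqrt(s + 1/(-71 + s))/6
1/r(T(-16)) = 1/(-1/2 + sqrt((1 + (7*(-16))*(-71 + 7*(-16)))/(-71 + 7*(-16)))/6) = 1/(-1/2 + sqrt((1 - 112*(-71 - 112))/(-71 - 112))/6) = 1/(-1/2 + sqrt((1 - 112*(-183))/(-183))/6) = 1/(-1/2 + sqrt(-(1 + 20496)/183)/6) = 1/(-1/2 + sqrt(-1/183*20497)/6) = 1/(-1/2 + sqrt(-20497/183)/6) = 1/(-1/2 + (I*sqrt(3750951)/183)/6) = 1/(-1/2 + I*sqrt(3750951)/1098)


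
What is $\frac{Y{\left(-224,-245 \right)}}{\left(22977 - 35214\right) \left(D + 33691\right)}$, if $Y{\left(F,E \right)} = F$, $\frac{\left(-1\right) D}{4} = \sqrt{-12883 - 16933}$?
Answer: $\frac{7546784}{13895854291269} + \frac{1792 i \sqrt{7454}}{13895854291269} \approx 5.431 \cdot 10^{-7} + 1.1134 \cdot 10^{-8} i$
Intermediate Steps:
$D = - 8 i \sqrt{7454}$ ($D = - 4 \sqrt{-12883 - 16933} = - 4 \sqrt{-29816} = - 4 \cdot 2 i \sqrt{7454} = - 8 i \sqrt{7454} \approx - 690.69 i$)
$\frac{Y{\left(-224,-245 \right)}}{\left(22977 - 35214\right) \left(D + 33691\right)} = - \frac{224}{\left(22977 - 35214\right) \left(- 8 i \sqrt{7454} + 33691\right)} = - \frac{224}{\left(-12237\right) \left(33691 - 8 i \sqrt{7454}\right)} = - \frac{224}{-412276767 + 97896 i \sqrt{7454}}$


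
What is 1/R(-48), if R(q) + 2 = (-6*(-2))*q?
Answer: -1/578 ≈ -0.0017301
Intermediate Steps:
R(q) = -2 + 12*q (R(q) = -2 + (-6*(-2))*q = -2 + 12*q)
1/R(-48) = 1/(-2 + 12*(-48)) = 1/(-2 - 576) = 1/(-578) = -1/578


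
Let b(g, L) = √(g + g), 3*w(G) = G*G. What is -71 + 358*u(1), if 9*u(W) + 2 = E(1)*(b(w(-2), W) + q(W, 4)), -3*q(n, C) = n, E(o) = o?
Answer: -4423/27 + 716*√6/27 ≈ -98.858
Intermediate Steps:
w(G) = G²/3 (w(G) = (G*G)/3 = G²/3)
q(n, C) = -n/3
b(g, L) = √2*√g (b(g, L) = √(2*g) = √2*√g)
u(W) = -2/9 - W/27 + 2*√6/27 (u(W) = -2/9 + (1*(√2*√((⅓)*(-2)²) - W/3))/9 = -2/9 + (1*(√2*√((⅓)*4) - W/3))/9 = -2/9 + (1*(√2*√(4/3) - W/3))/9 = -2/9 + (1*(√2*(2*√3/3) - W/3))/9 = -2/9 + (1*(2*√6/3 - W/3))/9 = -2/9 + (1*(-W/3 + 2*√6/3))/9 = -2/9 + (-W/3 + 2*√6/3)/9 = -2/9 + (-W/27 + 2*√6/27) = -2/9 - W/27 + 2*√6/27)
-71 + 358*u(1) = -71 + 358*(-2/9 - 1/27*1 + 2*√6/27) = -71 + 358*(-2/9 - 1/27 + 2*√6/27) = -71 + 358*(-7/27 + 2*√6/27) = -71 + (-2506/27 + 716*√6/27) = -4423/27 + 716*√6/27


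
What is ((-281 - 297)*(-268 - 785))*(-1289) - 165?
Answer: -784529391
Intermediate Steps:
((-281 - 297)*(-268 - 785))*(-1289) - 165 = -578*(-1053)*(-1289) - 165 = 608634*(-1289) - 165 = -784529226 - 165 = -784529391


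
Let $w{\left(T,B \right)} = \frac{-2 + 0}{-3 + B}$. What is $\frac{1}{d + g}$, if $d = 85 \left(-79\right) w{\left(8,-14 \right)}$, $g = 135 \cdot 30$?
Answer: $\frac{1}{3260} \approx 0.00030675$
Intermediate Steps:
$w{\left(T,B \right)} = - \frac{2}{-3 + B}$
$g = 4050$
$d = -790$ ($d = 85 \left(-79\right) \left(- \frac{2}{-3 - 14}\right) = - 6715 \left(- \frac{2}{-17}\right) = - 6715 \left(\left(-2\right) \left(- \frac{1}{17}\right)\right) = \left(-6715\right) \frac{2}{17} = -790$)
$\frac{1}{d + g} = \frac{1}{-790 + 4050} = \frac{1}{3260}$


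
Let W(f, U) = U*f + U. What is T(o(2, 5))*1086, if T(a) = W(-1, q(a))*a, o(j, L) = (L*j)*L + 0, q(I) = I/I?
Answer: 0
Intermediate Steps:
q(I) = 1
W(f, U) = U + U*f
o(j, L) = j*L**2 (o(j, L) = j*L**2 + 0 = j*L**2)
T(a) = 0 (T(a) = (1*(1 - 1))*a = (1*0)*a = 0*a = 0)
T(o(2, 5))*1086 = 0*1086 = 0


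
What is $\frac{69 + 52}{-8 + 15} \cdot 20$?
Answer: $\frac{2420}{7} \approx 345.71$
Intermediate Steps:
$\frac{69 + 52}{-8 + 15} \cdot 20 = \frac{121}{7} \cdot 20 = \frac{2420}{7}$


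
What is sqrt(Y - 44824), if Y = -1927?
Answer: I*sqrt(46751) ≈ 216.22*I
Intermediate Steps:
sqrt(Y - 44824) = sqrt(-1927 - 44824) = sqrt(-46751) = I*sqrt(46751)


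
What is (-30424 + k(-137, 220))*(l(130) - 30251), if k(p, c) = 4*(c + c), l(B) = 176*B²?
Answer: -84391086936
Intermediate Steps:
k(p, c) = 8*c (k(p, c) = 4*(2*c) = 8*c)
(-30424 + k(-137, 220))*(l(130) - 30251) = (-30424 + 8*220)*(176*130² - 30251) = (-30424 + 1760)*(176*16900 - 30251) = -28664*(2974400 - 30251) = -28664*2944149 = -84391086936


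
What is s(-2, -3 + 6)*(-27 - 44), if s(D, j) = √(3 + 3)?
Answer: -71*√6 ≈ -173.91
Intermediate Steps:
s(D, j) = √6
s(-2, -3 + 6)*(-27 - 44) = √6*(-27 - 44) = √6*(-71) = -71*√6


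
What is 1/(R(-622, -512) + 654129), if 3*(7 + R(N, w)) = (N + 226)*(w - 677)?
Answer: 1/811070 ≈ 1.2329e-6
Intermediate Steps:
R(N, w) = -7 + (-677 + w)*(226 + N)/3 (R(N, w) = -7 + ((N + 226)*(w - 677))/3 = -7 + ((226 + N)*(-677 + w))/3 = -7 + ((-677 + w)*(226 + N))/3 = -7 + (-677 + w)*(226 + N)/3)
1/(R(-622, -512) + 654129) = 1/((-153023/3 - 677/3*(-622) + (226/3)*(-512) + (⅓)*(-622)*(-512)) + 654129) = 1/((-153023/3 + 421094/3 - 115712/3 + 318464/3) + 654129) = 1/(156941 + 654129) = 1/811070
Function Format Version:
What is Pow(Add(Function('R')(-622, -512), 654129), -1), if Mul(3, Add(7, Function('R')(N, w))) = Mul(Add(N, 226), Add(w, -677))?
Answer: Rational(1, 811070) ≈ 1.2329e-6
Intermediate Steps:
Function('R')(N, w) = Add(-7, Mul(Rational(1, 3), Add(-677, w), Add(226, N))) (Function('R')(N, w) = Add(-7, Mul(Rational(1, 3), Mul(Add(N, 226), Add(w, -677)))) = Add(-7, Mul(Rational(1, 3), Mul(Add(226, N), Add(-677, w)))) = Add(-7, Mul(Rational(1, 3), Mul(Add(-677, w), Add(226, N)))) = Add(-7, Mul(Rational(1, 3), Add(-677, w), Add(226, N))))
Pow(Add(Function('R')(-622, -512), 654129), -1) = Pow(Add(Add(Rational(-153023, 3), Mul(Rational(-677, 3), -622), Mul(Rational(226, 3), -512), Mul(Rational(1, 3), -622, -512)), 654129), -1) = Pow(Add(Add(Rational(-153023, 3), Rational(421094, 3), Rational(-115712, 3), Rational(318464, 3)), 654129), -1) = Pow(Add(156941, 654129), -1) = Pow(811070, -1) = Rational(1, 811070)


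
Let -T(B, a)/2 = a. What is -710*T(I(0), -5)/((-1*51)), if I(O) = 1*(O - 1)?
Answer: 7100/51 ≈ 139.22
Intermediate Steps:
I(O) = -1 + O (I(O) = 1*(-1 + O) = -1 + O)
T(B, a) = -2*a
-710*T(I(0), -5)/((-1*51)) = -710*(-2*(-5))/((-1*51)) = -7100/(-51) = -7100*(-1)/51 = -710*(-10/51) = 7100/51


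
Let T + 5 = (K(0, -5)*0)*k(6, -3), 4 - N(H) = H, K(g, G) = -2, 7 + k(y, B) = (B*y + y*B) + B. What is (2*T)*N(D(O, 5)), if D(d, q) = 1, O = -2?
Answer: -30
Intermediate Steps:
k(y, B) = -7 + B + 2*B*y (k(y, B) = -7 + ((B*y + y*B) + B) = -7 + ((B*y + B*y) + B) = -7 + (2*B*y + B) = -7 + (B + 2*B*y) = -7 + B + 2*B*y)
N(H) = 4 - H
T = -5 (T = -5 + (-2*0)*(-7 - 3 + 2*(-3)*6) = -5 + 0*(-7 - 3 - 36) = -5 + 0*(-46) = -5 + 0 = -5)
(2*T)*N(D(O, 5)) = (2*(-5))*(4 - 1*1) = -10*(4 - 1) = -10*3 = -30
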